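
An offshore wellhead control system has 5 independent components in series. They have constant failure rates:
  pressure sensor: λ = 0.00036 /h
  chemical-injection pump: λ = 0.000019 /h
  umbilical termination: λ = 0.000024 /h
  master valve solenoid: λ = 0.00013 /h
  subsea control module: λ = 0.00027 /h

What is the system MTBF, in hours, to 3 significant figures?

Series of exponential components: λ_sys = Σ λ_i
λ_sys = 0.00036 + 0.000019 + 0.000024 + 0.00013 + 0.00027 = 8.0300e-04 /h
MTBF = 1 / λ_sys = 1250 h

1250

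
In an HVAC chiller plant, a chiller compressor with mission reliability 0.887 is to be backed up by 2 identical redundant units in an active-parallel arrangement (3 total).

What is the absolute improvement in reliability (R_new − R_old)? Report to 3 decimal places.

0.112

R_before = 0.887
R_after = 1 − (1 − 0.887)^3 = 0.999
ΔR = 0.999 − 0.887 = 0.112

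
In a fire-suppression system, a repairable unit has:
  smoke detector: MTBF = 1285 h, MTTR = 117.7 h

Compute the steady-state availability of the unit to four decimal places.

A(smoke detector) = MTBF/(MTBF+MTTR) = 1285/(1285+117.7) = 0.9161

0.9161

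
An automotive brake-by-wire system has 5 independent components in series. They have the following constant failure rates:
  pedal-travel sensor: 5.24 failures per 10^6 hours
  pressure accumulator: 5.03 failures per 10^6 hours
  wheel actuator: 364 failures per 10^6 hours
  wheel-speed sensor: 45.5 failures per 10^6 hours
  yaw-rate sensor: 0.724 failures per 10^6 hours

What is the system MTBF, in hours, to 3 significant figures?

2380

Series of exponential components: λ_sys = Σ λ_i
λ_sys = 0.00000524 + 0.00000503 + 0.000364 + 0.0000455 + 0.000000724 = 4.2049e-04 /h
MTBF = 1 / λ_sys = 2380 h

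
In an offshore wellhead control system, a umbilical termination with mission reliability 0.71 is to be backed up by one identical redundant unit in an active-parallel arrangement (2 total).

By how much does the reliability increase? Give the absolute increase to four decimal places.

0.2059

R_before = 0.71
R_after = 1 − (1 − 0.71)^2 = 0.9159
ΔR = 0.9159 − 0.71 = 0.2059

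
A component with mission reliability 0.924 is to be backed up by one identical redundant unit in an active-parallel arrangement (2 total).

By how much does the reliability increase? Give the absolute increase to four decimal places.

0.0702

R_before = 0.924
R_after = 1 − (1 − 0.924)^2 = 0.9942
ΔR = 0.9942 − 0.924 = 0.0702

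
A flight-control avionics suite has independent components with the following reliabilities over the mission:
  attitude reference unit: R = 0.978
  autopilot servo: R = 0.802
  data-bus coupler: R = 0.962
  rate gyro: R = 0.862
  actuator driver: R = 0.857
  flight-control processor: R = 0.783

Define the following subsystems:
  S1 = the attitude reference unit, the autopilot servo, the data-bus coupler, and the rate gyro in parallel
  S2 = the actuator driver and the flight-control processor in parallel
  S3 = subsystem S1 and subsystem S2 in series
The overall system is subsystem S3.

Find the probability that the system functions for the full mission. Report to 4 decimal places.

0.9689

Parallel (attitude reference unit, autopilot servo, data-bus coupler, and rate gyro): 1 − (1 − 0.978000)(1 − 0.802000)(1 − 0.962000)(1 − 0.862000) = 0.999977
Parallel (actuator driver and flight-control processor): 1 − (1 − 0.857000)(1 − 0.783000) = 0.968969
Series ([0.999977] and [0.968969]): 0.999977 × 0.968969 = 0.9689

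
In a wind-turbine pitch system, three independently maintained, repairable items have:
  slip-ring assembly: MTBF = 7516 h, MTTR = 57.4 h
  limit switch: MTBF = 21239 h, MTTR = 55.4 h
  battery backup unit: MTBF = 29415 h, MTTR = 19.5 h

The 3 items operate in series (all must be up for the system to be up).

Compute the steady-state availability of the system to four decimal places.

A(slip-ring assembly) = MTBF/(MTBF+MTTR) = 7516/(7516+57.4) = 0.992421
A(limit switch) = MTBF/(MTBF+MTTR) = 21239/(21239+55.4) = 0.997398
A(battery backup unit) = MTBF/(MTBF+MTTR) = 29415/(29415+19.5) = 0.999338
Series availability: 0.992421 × 0.997398 × 0.999338 = 0.9892

0.9892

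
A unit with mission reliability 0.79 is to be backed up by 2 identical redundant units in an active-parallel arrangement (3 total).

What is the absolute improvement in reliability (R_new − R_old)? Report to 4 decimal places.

R_before = 0.79
R_after = 1 − (1 − 0.79)^3 = 0.9907
ΔR = 0.9907 − 0.79 = 0.2007

0.2007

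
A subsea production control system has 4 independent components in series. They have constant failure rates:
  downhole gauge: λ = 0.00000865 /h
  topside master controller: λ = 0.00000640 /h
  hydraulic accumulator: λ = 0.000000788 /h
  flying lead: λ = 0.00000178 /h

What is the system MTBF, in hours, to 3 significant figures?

56800

Series of exponential components: λ_sys = Σ λ_i
λ_sys = 0.00000865 + 0.00000640 + 0.000000788 + 0.00000178 = 1.7618e-05 /h
MTBF = 1 / λ_sys = 56800 h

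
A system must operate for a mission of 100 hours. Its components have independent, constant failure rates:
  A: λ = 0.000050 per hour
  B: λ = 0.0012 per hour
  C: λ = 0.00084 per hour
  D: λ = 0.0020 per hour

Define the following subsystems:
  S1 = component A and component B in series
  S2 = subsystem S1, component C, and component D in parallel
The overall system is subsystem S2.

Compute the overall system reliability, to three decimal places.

0.998

R(A) = exp(−0.000050 × 100) = 0.99501
R(B) = exp(−0.0012 × 100) = 0.88692
R(C) = exp(−0.00084 × 100) = 0.91943
R(D) = exp(−0.0020 × 100) = 0.81873
Series (A and B): 0.99501 × 0.88692 = 0.88249
Parallel ([0.88249], C, and D): 1 − (1 − 0.88249)(1 − 0.91943)(1 − 0.81873) = 0.998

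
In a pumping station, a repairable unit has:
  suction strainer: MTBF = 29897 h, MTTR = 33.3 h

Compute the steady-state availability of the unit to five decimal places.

A(suction strainer) = MTBF/(MTBF+MTTR) = 29897/(29897+33.3) = 0.99889

0.99889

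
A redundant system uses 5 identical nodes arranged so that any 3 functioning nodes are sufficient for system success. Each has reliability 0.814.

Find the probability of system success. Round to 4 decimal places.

0.9523

R = Σ_{i=3}^{5} C(5,i) p^i (1−p)^{5−i} with p = 0.814
C(5,3)·0.814^3·0.186^2 = 0.186595
C(5,4)·0.814^4·0.186^1 = 0.408301
C(5,5)·0.814^5·0.186^0 = 0.357373
Sum = 0.9523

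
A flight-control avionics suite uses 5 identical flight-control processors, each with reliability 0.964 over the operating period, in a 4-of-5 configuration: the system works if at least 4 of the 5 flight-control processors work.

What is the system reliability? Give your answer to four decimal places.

0.9879

R = Σ_{i=4}^{5} C(5,i) p^i (1−p)^{5−i} with p = 0.964
C(5,4)·0.964^4·0.036^1 = 0.155446
C(5,5)·0.964^5·0.036^0 = 0.832502
Sum = 0.9879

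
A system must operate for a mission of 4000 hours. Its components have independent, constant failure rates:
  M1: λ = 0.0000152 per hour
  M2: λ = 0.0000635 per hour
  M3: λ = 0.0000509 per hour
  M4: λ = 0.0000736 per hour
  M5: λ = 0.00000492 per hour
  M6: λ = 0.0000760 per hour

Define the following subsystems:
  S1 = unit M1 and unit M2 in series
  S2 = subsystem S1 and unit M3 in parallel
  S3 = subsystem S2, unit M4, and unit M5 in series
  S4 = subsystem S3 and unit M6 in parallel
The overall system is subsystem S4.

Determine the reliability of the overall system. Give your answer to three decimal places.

0.920

R(M1) = exp(−0.0000152 × 4000) = 0.94101
R(M2) = exp(−0.0000635 × 4000) = 0.77569
R(M3) = exp(−0.0000509 × 4000) = 0.81579
R(M4) = exp(−0.0000736 × 4000) = 0.74498
R(M5) = exp(−0.00000492 × 4000) = 0.98051
R(M6) = exp(−0.0000760 × 4000) = 0.73786
Series (M1 and M2): 0.94101 × 0.77569 = 0.72993
Parallel ([0.72993] and M3): 1 − (1 − 0.72993)(1 − 0.81579) = 0.95025
Series ([0.95025], M4, and M5): 0.95025 × 0.74498 × 0.98051 = 0.69412
Parallel ([0.69412] and M6): 1 − (1 − 0.69412)(1 − 0.73786) = 0.920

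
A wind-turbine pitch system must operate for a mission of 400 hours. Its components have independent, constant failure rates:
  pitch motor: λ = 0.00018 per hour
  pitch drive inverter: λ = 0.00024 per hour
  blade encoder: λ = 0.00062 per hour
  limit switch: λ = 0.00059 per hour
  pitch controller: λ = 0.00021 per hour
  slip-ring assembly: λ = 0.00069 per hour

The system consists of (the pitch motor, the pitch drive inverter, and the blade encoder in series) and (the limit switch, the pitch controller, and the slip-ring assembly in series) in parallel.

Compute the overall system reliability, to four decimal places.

R(pitch motor) = exp(−0.00018 × 400) = 0.930531
R(pitch drive inverter) = exp(−0.00024 × 400) = 0.908464
R(blade encoder) = exp(−0.00062 × 400) = 0.780360
R(limit switch) = exp(−0.00059 × 400) = 0.789781
R(pitch controller) = exp(−0.00021 × 400) = 0.919431
R(slip-ring assembly) = exp(−0.00069 × 400) = 0.758813
Series (pitch motor, pitch drive inverter, and blade encoder): 0.930531 × 0.908464 × 0.780360 = 0.659680
Series (limit switch, pitch controller, and slip-ring assembly): 0.789781 × 0.919431 × 0.758813 = 0.551011
Parallel ([0.659680] and [0.551011]): 1 − (1 − 0.659680)(1 − 0.551011) = 0.8472

0.8472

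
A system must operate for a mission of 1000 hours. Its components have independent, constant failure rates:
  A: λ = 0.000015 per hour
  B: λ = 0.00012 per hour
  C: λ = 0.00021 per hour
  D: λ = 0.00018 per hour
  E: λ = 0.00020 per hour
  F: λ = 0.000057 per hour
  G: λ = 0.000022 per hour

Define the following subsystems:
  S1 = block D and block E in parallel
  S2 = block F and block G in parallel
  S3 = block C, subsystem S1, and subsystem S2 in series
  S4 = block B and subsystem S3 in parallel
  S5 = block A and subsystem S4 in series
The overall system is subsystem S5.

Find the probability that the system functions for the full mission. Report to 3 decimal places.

R(A) = exp(−0.000015 × 1000) = 0.98511
R(B) = exp(−0.00012 × 1000) = 0.88692
R(C) = exp(−0.00021 × 1000) = 0.81058
R(D) = exp(−0.00018 × 1000) = 0.83527
R(E) = exp(−0.00020 × 1000) = 0.81873
R(F) = exp(−0.000057 × 1000) = 0.94459
R(G) = exp(−0.000022 × 1000) = 0.97824
Parallel (D and E): 1 − (1 − 0.83527)(1 − 0.81873) = 0.97014
Parallel (F and G): 1 − (1 − 0.94459)(1 − 0.97824) = 0.99879
Series (C, [0.97014], and [0.99879]): 0.81058 × 0.97014 × 0.99879 = 0.78542
Parallel (B and [0.78542]): 1 − (1 − 0.88692)(1 − 0.78542) = 0.97574
Series (A and [0.97574]): 0.98511 × 0.97574 = 0.961

0.961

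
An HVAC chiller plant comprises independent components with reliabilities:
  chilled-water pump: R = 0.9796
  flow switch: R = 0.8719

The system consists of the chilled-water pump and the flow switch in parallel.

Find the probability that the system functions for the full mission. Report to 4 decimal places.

0.9974

Parallel (chilled-water pump and flow switch): 1 − (1 − 0.979600)(1 − 0.871900) = 0.9974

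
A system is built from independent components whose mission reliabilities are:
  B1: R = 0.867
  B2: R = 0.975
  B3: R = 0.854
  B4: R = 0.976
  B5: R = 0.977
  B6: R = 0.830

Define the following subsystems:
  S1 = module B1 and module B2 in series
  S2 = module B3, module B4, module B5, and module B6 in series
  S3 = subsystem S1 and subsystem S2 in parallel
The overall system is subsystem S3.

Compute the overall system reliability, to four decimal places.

0.9499

Series (B1 and B2): 0.867000 × 0.975000 = 0.845325
Series (B3, B4, B5, and B6): 0.854000 × 0.976000 × 0.977000 × 0.830000 = 0.675897
Parallel ([0.845325] and [0.675897]): 1 − (1 − 0.845325)(1 − 0.675897) = 0.9499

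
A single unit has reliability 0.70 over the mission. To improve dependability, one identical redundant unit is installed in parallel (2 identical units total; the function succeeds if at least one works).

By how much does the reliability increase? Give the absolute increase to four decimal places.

R_before = 0.70
R_after = 1 − (1 − 0.70)^2 = 0.9100
ΔR = 0.9100 − 0.70 = 0.2100

0.2100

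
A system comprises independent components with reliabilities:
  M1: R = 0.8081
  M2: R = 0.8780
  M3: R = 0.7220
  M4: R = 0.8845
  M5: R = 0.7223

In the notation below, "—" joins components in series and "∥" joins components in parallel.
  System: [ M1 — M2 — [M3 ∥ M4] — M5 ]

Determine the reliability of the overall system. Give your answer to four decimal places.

Parallel (M3 and M4): 1 − (1 − 0.722000)(1 − 0.884500) = 0.967891
Series (M1, M2, [0.967891], and M5): 0.808100 × 0.878000 × 0.967891 × 0.722300 = 0.4960

0.4960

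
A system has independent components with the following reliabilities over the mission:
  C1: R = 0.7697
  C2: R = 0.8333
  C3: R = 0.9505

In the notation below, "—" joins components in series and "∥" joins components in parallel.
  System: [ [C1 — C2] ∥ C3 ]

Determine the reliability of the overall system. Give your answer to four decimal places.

Series (C1 and C2): 0.769700 × 0.833300 = 0.641391
Parallel ([0.641391] and C3): 1 − (1 − 0.641391)(1 − 0.950500) = 0.9822

0.9822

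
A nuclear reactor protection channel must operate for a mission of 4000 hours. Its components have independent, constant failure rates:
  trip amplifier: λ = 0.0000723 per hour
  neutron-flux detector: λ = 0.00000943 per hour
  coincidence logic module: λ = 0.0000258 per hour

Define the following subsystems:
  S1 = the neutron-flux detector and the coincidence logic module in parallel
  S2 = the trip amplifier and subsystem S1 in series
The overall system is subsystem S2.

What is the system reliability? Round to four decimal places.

R(trip amplifier) = exp(−0.0000723 × 4000) = 0.748862
R(neutron-flux detector) = exp(−0.00000943 × 4000) = 0.962983
R(coincidence logic module) = exp(−0.0000258 × 4000) = 0.901947
Parallel (neutron-flux detector and coincidence logic module): 1 − (1 − 0.962983)(1 − 0.901947) = 0.996370
Series (trip amplifier and [0.996370]): 0.748862 × 0.996370 = 0.7461

0.7461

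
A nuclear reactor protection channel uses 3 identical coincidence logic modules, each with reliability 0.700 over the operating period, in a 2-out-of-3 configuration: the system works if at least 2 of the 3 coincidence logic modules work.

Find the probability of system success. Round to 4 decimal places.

0.7840

R = Σ_{i=2}^{3} C(3,i) p^i (1−p)^{3−i} with p = 0.700
C(3,2)·0.700^2·0.300^1 = 0.441000
C(3,3)·0.700^3·0.300^0 = 0.343000
Sum = 0.7840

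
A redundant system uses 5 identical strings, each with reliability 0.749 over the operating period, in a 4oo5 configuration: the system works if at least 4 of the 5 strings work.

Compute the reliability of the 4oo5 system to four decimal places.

0.6307

R = Σ_{i=4}^{5} C(5,i) p^i (1−p)^{5−i} with p = 0.749
C(5,4)·0.749^4·0.251^1 = 0.394976
C(5,5)·0.749^5·0.251^0 = 0.235727
Sum = 0.6307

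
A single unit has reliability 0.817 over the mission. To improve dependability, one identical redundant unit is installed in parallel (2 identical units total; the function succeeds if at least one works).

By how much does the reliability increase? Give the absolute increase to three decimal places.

0.150

R_before = 0.817
R_after = 1 − (1 − 0.817)^2 = 0.967
ΔR = 0.967 − 0.817 = 0.150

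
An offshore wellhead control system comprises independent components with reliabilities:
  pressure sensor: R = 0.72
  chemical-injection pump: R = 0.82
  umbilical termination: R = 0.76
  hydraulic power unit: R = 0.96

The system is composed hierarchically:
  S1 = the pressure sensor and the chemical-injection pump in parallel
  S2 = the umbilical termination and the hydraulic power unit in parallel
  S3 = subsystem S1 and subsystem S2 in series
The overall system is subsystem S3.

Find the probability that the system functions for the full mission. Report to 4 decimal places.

Parallel (pressure sensor and chemical-injection pump): 1 − (1 − 0.720000)(1 − 0.820000) = 0.949600
Parallel (umbilical termination and hydraulic power unit): 1 − (1 − 0.760000)(1 − 0.960000) = 0.990400
Series ([0.949600] and [0.990400]): 0.949600 × 0.990400 = 0.9405

0.9405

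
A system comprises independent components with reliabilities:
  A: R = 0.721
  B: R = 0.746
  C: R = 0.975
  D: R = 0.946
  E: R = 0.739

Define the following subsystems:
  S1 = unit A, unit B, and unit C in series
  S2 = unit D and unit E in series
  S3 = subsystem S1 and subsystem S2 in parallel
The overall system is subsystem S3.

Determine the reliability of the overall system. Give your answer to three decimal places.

Series (A, B, and C): 0.72100 × 0.74600 × 0.97500 = 0.52442
Series (D and E): 0.94600 × 0.73900 = 0.69909
Parallel ([0.52442] and [0.69909]): 1 − (1 − 0.52442)(1 − 0.69909) = 0.857

0.857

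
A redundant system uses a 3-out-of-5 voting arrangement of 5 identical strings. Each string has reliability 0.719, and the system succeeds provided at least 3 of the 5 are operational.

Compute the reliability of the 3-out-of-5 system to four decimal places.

R = Σ_{i=3}^{5} C(5,i) p^i (1−p)^{5−i} with p = 0.719
C(5,3)·0.719^3·0.281^2 = 0.293494
C(5,4)·0.719^4·0.281^1 = 0.375484
C(5,5)·0.719^5·0.281^0 = 0.192152
Sum = 0.8611

0.8611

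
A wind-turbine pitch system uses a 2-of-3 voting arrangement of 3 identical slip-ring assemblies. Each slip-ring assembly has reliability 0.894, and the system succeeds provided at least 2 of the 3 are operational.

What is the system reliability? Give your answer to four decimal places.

0.9687

R = Σ_{i=2}^{3} C(3,i) p^i (1−p)^{3−i} with p = 0.894
C(3,2)·0.894^2·0.106^1 = 0.254157
C(3,3)·0.894^3·0.106^0 = 0.714517
Sum = 0.9687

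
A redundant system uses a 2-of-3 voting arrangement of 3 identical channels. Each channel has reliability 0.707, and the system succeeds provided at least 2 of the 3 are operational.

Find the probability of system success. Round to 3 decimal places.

0.793

R = Σ_{i=2}^{3} C(3,i) p^i (1−p)^{3−i} with p = 0.707
C(3,2)·0.707^2·0.293^1 = 0.43937
C(3,3)·0.707^3·0.293^0 = 0.35339
Sum = 0.793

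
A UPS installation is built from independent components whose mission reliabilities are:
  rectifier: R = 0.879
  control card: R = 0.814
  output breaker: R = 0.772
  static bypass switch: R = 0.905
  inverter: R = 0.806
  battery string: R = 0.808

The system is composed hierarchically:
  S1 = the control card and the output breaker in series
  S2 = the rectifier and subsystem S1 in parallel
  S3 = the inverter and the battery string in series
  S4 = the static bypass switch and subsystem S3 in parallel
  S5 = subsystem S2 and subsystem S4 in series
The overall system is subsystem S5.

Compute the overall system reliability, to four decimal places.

Series (control card and output breaker): 0.814000 × 0.772000 = 0.628408
Parallel (rectifier and [0.628408]): 1 − (1 − 0.879000)(1 − 0.628408) = 0.955037
Series (inverter and battery string): 0.806000 × 0.808000 = 0.651248
Parallel (static bypass switch and [0.651248]): 1 − (1 − 0.905000)(1 − 0.651248) = 0.966869
Series ([0.955037] and [0.966869]): 0.955037 × 0.966869 = 0.9234

0.9234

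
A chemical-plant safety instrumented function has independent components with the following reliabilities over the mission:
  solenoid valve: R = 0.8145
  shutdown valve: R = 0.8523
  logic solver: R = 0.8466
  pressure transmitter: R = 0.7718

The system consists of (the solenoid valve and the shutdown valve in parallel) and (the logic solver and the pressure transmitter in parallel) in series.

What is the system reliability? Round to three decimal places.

Parallel (solenoid valve and shutdown valve): 1 − (1 − 0.81450)(1 − 0.85230) = 0.97260
Parallel (logic solver and pressure transmitter): 1 − (1 − 0.84660)(1 − 0.77180) = 0.96499
Series ([0.97260] and [0.96499]): 0.97260 × 0.96499 = 0.939

0.939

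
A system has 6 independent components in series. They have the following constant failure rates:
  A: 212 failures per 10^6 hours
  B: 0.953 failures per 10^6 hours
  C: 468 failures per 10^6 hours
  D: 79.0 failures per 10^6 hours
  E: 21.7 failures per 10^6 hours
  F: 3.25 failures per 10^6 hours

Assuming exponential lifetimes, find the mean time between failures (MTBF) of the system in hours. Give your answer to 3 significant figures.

Series of exponential components: λ_sys = Σ λ_i
λ_sys = 0.000212 + 0.000000953 + 0.000468 + 0.0000790 + 0.0000217 + 0.00000325 = 7.8490e-04 /h
MTBF = 1 / λ_sys = 1270 h

1270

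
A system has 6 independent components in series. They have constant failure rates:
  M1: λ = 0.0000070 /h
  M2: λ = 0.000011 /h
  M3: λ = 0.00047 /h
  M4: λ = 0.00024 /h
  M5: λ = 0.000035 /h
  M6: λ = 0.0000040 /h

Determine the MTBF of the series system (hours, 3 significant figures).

1300

Series of exponential components: λ_sys = Σ λ_i
λ_sys = 0.0000070 + 0.000011 + 0.00047 + 0.00024 + 0.000035 + 0.0000040 = 7.6700e-04 /h
MTBF = 1 / λ_sys = 1300 h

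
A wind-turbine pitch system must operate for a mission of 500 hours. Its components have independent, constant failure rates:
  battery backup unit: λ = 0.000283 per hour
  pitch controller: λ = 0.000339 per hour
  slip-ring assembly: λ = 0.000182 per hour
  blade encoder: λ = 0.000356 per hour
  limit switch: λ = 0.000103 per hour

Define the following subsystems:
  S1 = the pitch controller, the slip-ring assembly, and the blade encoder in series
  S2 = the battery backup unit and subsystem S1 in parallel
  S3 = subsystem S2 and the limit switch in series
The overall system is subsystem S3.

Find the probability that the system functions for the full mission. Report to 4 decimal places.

R(battery backup unit) = exp(−0.000283 × 500) = 0.868055
R(pitch controller) = exp(−0.000339 × 500) = 0.844087
R(slip-ring assembly) = exp(−0.000182 × 500) = 0.913018
R(blade encoder) = exp(−0.000356 × 500) = 0.836942
R(limit switch) = exp(−0.000103 × 500) = 0.949804
Series (pitch controller, slip-ring assembly, and blade encoder): 0.844087 × 0.913018 × 0.836942 = 0.645003
Parallel (battery backup unit and [0.645003]): 1 − (1 − 0.868055)(1 − 0.645003) = 0.953160
Series ([0.953160] and limit switch): 0.953160 × 0.949804 = 0.9053

0.9053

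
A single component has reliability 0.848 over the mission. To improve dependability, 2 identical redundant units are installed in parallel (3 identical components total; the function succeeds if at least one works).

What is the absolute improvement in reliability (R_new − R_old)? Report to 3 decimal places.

0.148

R_before = 0.848
R_after = 1 − (1 − 0.848)^3 = 0.996
ΔR = 0.996 − 0.848 = 0.148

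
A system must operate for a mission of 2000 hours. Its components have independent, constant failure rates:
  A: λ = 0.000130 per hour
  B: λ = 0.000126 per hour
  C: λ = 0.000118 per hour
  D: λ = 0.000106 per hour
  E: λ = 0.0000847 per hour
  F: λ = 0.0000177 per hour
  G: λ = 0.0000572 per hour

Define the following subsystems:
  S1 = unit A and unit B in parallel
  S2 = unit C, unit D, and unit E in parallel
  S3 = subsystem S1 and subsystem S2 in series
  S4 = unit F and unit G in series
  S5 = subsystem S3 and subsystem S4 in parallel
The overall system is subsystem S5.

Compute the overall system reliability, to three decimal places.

0.992

R(A) = exp(−0.000130 × 2000) = 0.77105
R(B) = exp(−0.000126 × 2000) = 0.77724
R(C) = exp(−0.000118 × 2000) = 0.78978
R(D) = exp(−0.000106 × 2000) = 0.80896
R(E) = exp(−0.0000847 × 2000) = 0.84417
R(F) = exp(−0.0000177 × 2000) = 0.96522
R(G) = exp(−0.0000572 × 2000) = 0.89190
Parallel (A and B): 1 − (1 − 0.77105)(1 − 0.77724) = 0.94900
Parallel (C, D, and E): 1 − (1 − 0.78978)(1 − 0.80896)(1 − 0.84417) = 0.99374
Series ([0.94900] and [0.99374]): 0.94900 × 0.99374 = 0.94306
Series (F and G): 0.96522 × 0.89190 = 0.86088
Parallel ([0.94306] and [0.86088]): 1 − (1 − 0.94306)(1 − 0.86088) = 0.992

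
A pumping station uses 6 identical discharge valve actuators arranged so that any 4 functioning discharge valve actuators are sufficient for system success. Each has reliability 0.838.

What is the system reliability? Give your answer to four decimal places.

R = Σ_{i=4}^{6} C(6,i) p^i (1−p)^{6−i} with p = 0.838
C(6,4)·0.838^4·0.162^2 = 0.194132
C(6,5)·0.838^5·0.162^1 = 0.401686
C(6,6)·0.838^6·0.162^0 = 0.346309
Sum = 0.9421

0.9421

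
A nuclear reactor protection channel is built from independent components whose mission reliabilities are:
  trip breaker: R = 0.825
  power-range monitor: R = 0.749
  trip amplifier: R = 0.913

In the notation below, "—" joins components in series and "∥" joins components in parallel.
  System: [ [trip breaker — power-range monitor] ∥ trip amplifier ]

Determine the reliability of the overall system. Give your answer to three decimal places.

0.967

Series (trip breaker and power-range monitor): 0.82500 × 0.74900 = 0.61793
Parallel ([0.61793] and trip amplifier): 1 − (1 − 0.61793)(1 − 0.91300) = 0.967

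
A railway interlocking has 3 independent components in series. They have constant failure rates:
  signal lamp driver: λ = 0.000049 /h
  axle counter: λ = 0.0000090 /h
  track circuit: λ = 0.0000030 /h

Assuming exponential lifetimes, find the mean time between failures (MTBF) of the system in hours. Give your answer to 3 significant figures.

16400

Series of exponential components: λ_sys = Σ λ_i
λ_sys = 0.000049 + 0.0000090 + 0.0000030 = 6.1000e-05 /h
MTBF = 1 / λ_sys = 16400 h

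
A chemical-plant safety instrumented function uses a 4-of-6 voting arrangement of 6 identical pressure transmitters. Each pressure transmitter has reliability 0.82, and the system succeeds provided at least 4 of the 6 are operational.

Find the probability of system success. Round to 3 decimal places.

R = Σ_{i=4}^{6} C(6,i) p^i (1−p)^{6−i} with p = 0.82
C(6,4)·0.82^4·0.18^2 = 0.21973
C(6,5)·0.82^5·0.18^1 = 0.40040
C(6,6)·0.82^6·0.18^0 = 0.30401
Sum = 0.924

0.924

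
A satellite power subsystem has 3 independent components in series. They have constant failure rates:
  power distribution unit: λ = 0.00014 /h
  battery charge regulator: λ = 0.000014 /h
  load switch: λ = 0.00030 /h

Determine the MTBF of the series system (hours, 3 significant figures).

Series of exponential components: λ_sys = Σ λ_i
λ_sys = 0.00014 + 0.000014 + 0.00030 = 4.5400e-04 /h
MTBF = 1 / λ_sys = 2200 h

2200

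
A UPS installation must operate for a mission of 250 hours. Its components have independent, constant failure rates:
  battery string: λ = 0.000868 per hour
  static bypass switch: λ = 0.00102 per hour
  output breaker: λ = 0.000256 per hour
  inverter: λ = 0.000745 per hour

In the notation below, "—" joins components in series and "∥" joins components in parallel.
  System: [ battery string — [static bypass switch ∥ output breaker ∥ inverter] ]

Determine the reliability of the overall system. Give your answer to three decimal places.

0.803

R(battery string) = exp(−0.000868 × 250) = 0.80493
R(static bypass switch) = exp(−0.00102 × 250) = 0.77492
R(output breaker) = exp(−0.000256 × 250) = 0.93800
R(inverter) = exp(−0.000745 × 250) = 0.83007
Parallel (static bypass switch, output breaker, and inverter): 1 − (1 − 0.77492)(1 − 0.93800)(1 − 0.83007) = 0.99763
Series (battery string and [0.99763]): 0.80493 × 0.99763 = 0.803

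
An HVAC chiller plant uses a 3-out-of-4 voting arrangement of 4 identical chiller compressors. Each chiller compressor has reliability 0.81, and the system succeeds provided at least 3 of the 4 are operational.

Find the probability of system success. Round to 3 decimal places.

0.834

R = Σ_{i=3}^{4} C(4,i) p^i (1−p)^{4−i} with p = 0.81
C(4,3)·0.81^3·0.19^1 = 0.40390
C(4,4)·0.81^4·0.19^0 = 0.43047
Sum = 0.834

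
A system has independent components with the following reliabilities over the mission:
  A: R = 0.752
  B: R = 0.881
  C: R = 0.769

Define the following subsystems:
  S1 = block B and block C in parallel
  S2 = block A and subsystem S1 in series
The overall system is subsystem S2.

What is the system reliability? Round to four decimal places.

0.7313

Parallel (B and C): 1 − (1 − 0.881000)(1 − 0.769000) = 0.972511
Series (A and [0.972511]): 0.752000 × 0.972511 = 0.7313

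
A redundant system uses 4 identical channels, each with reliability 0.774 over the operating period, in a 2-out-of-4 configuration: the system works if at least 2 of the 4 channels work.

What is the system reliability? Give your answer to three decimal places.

0.962

R = Σ_{i=2}^{4} C(4,i) p^i (1−p)^{4−i} with p = 0.774
C(4,2)·0.774^2·0.226^2 = 0.18359
C(4,3)·0.774^3·0.226^1 = 0.41917
C(4,4)·0.774^4·0.226^0 = 0.35889
Sum = 0.962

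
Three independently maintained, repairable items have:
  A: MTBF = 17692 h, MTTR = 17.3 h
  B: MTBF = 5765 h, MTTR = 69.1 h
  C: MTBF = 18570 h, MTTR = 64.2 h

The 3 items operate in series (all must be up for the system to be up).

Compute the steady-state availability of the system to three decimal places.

0.984

A(A) = MTBF/(MTBF+MTTR) = 17692/(17692+17.3) = 0.999023
A(B) = MTBF/(MTBF+MTTR) = 5765/(5765+69.1) = 0.988156
A(C) = MTBF/(MTBF+MTTR) = 18570/(18570+64.2) = 0.996555
Series availability: 0.999023 × 0.988156 × 0.996555 = 0.984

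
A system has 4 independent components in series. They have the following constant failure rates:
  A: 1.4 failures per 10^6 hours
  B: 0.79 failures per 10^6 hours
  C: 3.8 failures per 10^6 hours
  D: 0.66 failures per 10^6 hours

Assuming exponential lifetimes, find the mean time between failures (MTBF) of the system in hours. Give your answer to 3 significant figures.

Series of exponential components: λ_sys = Σ λ_i
λ_sys = 0.0000014 + 0.00000079 + 0.0000038 + 0.00000066 = 6.6500e-06 /h
MTBF = 1 / λ_sys = 150000 h

150000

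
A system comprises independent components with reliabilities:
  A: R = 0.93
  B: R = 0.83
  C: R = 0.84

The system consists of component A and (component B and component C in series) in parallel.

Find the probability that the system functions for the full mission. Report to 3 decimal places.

Series (B and C): 0.83000 × 0.84000 = 0.69720
Parallel (A and [0.69720]): 1 − (1 − 0.93000)(1 − 0.69720) = 0.979

0.979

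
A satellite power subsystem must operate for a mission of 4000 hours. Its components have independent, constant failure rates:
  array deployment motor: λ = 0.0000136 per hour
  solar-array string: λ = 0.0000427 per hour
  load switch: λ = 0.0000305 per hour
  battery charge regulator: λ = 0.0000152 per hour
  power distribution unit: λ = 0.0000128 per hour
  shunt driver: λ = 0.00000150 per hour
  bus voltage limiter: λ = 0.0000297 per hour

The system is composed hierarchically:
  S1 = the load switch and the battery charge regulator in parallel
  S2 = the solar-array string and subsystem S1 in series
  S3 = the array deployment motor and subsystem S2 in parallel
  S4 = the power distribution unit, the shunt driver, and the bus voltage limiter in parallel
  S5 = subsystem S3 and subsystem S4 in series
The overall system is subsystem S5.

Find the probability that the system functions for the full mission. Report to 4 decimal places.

R(array deployment motor) = exp(−0.0000136 × 4000) = 0.947053
R(solar-array string) = exp(−0.0000427 × 4000) = 0.842990
R(load switch) = exp(−0.0000305 × 4000) = 0.885148
R(battery charge regulator) = exp(−0.0000152 × 4000) = 0.941011
R(power distribution unit) = exp(−0.0000128 × 4000) = 0.950089
R(shunt driver) = exp(−0.00000150 × 4000) = 0.994018
R(bus voltage limiter) = exp(−0.0000297 × 4000) = 0.887985
Parallel (load switch and battery charge regulator): 1 − (1 − 0.885148)(1 − 0.941011) = 0.993225
Series (solar-array string and [0.993225]): 0.842990 × 0.993225 = 0.837279
Parallel (array deployment motor and [0.837279]): 1 − (1 − 0.947053)(1 − 0.837279) = 0.991384
Parallel (power distribution unit, shunt driver, and bus voltage limiter): 1 − (1 − 0.950089)(1 − 0.994018)(1 − 0.887985) = 0.999967
Series ([0.991384] and [0.999967]): 0.991384 × 0.999967 = 0.9914

0.9914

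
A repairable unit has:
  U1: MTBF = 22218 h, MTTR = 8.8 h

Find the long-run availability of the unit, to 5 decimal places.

0.99960

A(U1) = MTBF/(MTBF+MTTR) = 22218/(22218+8.8) = 0.99960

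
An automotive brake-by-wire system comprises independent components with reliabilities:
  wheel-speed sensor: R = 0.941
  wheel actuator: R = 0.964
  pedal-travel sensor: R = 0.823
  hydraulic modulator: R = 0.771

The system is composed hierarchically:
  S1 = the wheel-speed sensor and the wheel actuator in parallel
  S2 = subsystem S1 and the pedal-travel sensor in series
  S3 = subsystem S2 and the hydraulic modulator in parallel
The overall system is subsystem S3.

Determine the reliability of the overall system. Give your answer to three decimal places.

Parallel (wheel-speed sensor and wheel actuator): 1 − (1 − 0.94100)(1 − 0.96400) = 0.99788
Series ([0.99788] and pedal-travel sensor): 0.99788 × 0.82300 = 0.82126
Parallel ([0.82126] and hydraulic modulator): 1 − (1 − 0.82126)(1 − 0.77100) = 0.959

0.959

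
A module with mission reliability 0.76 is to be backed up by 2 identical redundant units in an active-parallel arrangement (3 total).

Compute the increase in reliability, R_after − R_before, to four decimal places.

0.2262

R_before = 0.76
R_after = 1 − (1 − 0.76)^3 = 0.9862
ΔR = 0.9862 − 0.76 = 0.2262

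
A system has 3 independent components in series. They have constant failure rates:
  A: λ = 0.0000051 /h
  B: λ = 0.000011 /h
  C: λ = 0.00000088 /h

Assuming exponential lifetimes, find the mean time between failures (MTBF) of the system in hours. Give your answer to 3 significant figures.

Series of exponential components: λ_sys = Σ λ_i
λ_sys = 0.0000051 + 0.000011 + 0.00000088 = 1.6980e-05 /h
MTBF = 1 / λ_sys = 58900 h

58900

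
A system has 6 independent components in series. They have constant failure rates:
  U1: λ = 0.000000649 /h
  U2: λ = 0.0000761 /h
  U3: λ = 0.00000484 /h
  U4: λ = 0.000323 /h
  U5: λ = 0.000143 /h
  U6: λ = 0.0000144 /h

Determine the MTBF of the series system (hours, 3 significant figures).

Series of exponential components: λ_sys = Σ λ_i
λ_sys = 0.000000649 + 0.0000761 + 0.00000484 + 0.000323 + 0.000143 + 0.0000144 = 5.6199e-04 /h
MTBF = 1 / λ_sys = 1780 h

1780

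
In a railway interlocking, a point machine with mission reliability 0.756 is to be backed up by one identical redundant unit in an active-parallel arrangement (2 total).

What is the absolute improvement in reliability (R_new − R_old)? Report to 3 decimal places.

0.184

R_before = 0.756
R_after = 1 − (1 − 0.756)^2 = 0.940
ΔR = 0.940 − 0.756 = 0.184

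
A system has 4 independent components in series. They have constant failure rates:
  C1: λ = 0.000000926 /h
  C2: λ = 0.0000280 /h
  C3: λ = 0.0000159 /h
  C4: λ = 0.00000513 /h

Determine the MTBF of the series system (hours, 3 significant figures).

20000

Series of exponential components: λ_sys = Σ λ_i
λ_sys = 0.000000926 + 0.0000280 + 0.0000159 + 0.00000513 = 4.9956e-05 /h
MTBF = 1 / λ_sys = 20000 h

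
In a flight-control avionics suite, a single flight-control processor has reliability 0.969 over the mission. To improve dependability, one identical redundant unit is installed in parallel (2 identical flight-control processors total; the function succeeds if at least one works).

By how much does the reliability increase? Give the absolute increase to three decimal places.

R_before = 0.969
R_after = 1 − (1 − 0.969)^2 = 0.999
ΔR = 0.999 − 0.969 = 0.030

0.030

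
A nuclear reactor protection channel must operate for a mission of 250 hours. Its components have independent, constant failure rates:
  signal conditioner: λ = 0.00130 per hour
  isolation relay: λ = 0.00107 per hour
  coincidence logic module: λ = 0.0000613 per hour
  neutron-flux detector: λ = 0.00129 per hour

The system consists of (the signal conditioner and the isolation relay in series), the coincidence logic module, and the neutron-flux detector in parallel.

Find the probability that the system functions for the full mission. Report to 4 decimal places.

R(signal conditioner) = exp(−0.00130 × 250) = 0.722527
R(isolation relay) = exp(−0.00107 × 250) = 0.765290
R(coincidence logic module) = exp(−0.0000613 × 250) = 0.984792
R(neutron-flux detector) = exp(−0.00129 × 250) = 0.724336
Series (signal conditioner and isolation relay): 0.722527 × 0.765290 = 0.552943
Parallel ([0.552943], coincidence logic module, and neutron-flux detector): 1 − (1 − 0.552943)(1 − 0.984792)(1 − 0.724336) = 0.9981

0.9981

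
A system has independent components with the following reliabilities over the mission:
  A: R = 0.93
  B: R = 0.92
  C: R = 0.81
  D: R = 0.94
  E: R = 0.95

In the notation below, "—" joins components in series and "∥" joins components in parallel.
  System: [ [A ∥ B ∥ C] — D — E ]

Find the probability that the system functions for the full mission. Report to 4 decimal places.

0.8920

Parallel (A, B, and C): 1 − (1 − 0.930000)(1 − 0.920000)(1 − 0.810000) = 0.998936
Series ([0.998936], D, and E): 0.998936 × 0.940000 × 0.950000 = 0.8920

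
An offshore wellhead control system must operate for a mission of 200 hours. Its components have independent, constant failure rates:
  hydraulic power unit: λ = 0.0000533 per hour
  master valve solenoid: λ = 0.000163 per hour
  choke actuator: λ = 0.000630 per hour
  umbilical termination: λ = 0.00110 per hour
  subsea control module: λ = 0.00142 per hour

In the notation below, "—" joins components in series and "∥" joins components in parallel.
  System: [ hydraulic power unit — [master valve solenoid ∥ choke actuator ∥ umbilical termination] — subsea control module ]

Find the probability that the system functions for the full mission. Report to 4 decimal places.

0.7442

R(hydraulic power unit) = exp(−0.0000533 × 200) = 0.989397
R(master valve solenoid) = exp(−0.000163 × 200) = 0.967926
R(choke actuator) = exp(−0.000630 × 200) = 0.881615
R(umbilical termination) = exp(−0.00110 × 200) = 0.802519
R(subsea control module) = exp(−0.00142 × 200) = 0.752767
Parallel (master valve solenoid, choke actuator, and umbilical termination): 1 − (1 − 0.967926)(1 − 0.881615)(1 − 0.802519) = 0.999250
Series (hydraulic power unit, [0.999250], and subsea control module): 0.989397 × 0.999250 × 0.752767 = 0.7442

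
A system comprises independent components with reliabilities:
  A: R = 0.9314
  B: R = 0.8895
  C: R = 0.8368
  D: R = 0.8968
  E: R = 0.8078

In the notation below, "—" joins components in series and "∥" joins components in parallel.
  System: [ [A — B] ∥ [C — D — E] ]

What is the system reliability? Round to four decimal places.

Series (A and B): 0.931400 × 0.889500 = 0.828480
Series (C, D, and E): 0.836800 × 0.896800 × 0.807800 = 0.606207
Parallel ([0.828480] and [0.606207]): 1 − (1 − 0.828480)(1 − 0.606207) = 0.9325

0.9325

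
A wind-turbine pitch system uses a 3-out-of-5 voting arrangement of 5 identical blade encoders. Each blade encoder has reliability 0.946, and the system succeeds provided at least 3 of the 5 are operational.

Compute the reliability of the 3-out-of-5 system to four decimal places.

R = Σ_{i=3}^{5} C(5,i) p^i (1−p)^{5−i} with p = 0.946
C(5,3)·0.946^3·0.054^2 = 0.024687
C(5,4)·0.946^4·0.054^1 = 0.216236
C(5,5)·0.946^5·0.054^0 = 0.757627
Sum = 0.9986

0.9986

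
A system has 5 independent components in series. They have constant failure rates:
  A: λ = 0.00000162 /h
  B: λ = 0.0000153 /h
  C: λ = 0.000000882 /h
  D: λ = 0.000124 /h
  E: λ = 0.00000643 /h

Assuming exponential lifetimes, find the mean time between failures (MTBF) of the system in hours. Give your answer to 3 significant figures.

Series of exponential components: λ_sys = Σ λ_i
λ_sys = 0.00000162 + 0.0000153 + 0.000000882 + 0.000124 + 0.00000643 = 1.4823e-04 /h
MTBF = 1 / λ_sys = 6750 h

6750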